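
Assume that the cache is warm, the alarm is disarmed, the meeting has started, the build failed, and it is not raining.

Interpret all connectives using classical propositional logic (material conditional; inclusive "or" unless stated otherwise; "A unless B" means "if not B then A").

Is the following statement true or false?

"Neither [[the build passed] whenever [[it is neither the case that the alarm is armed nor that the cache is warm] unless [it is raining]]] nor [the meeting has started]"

False.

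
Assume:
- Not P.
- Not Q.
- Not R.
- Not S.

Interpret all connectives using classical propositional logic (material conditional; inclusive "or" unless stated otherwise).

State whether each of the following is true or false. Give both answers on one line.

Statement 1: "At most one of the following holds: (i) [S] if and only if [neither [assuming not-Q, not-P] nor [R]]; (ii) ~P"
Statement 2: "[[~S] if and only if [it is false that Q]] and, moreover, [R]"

Statement 1 False; Statement 2 False

Statement 1: Parsed as (S iff ((not Q -> not P) nor R)) nand not P

not Q = not False = True
not P = not False = True
not Q -> not P = True -> True = True
(not Q -> not P) nor R = True nor False = False
S iff ((not Q -> not P) nor R) = False iff False = True
not P = not False = True
(S iff ((not Q -> not P) nor R)) nand not P = True nand True = False
Thus Statement 1 is false.

Statement 2: Parsed as (not S iff not Q) and R

not S = not False = True
not Q = not False = True
not S iff not Q = True iff True = True
(not S iff not Q) and R = True and False = False
Hence Statement 2 is false.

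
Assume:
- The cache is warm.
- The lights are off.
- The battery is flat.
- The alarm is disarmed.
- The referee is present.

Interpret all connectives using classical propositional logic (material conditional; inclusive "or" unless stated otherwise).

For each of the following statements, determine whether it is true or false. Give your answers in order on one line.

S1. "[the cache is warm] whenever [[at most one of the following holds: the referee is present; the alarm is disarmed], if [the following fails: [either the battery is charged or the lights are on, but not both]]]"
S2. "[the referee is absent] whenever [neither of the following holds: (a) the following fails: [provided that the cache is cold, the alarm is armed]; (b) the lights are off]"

Let W = "the battery is charged" (F), D = "the lights are on" (F), K = "the referee is present" (T), G = "the alarm is armed" (F), H = "the cache is warm" (T).

S1: In symbols: (¬(W ⊕ D) → (K ↑ ¬G)) → H

W ⊕ D = F ⊕ F = F
¬(W ⊕ D) = ¬F = T
¬G = ¬F = T
K ↑ ¬G = T ↑ T = F
¬(W ⊕ D) → (K ↑ ¬G) = T → F = F
(¬(W ⊕ D) → (K ↑ ¬G)) → H = F → T = T
Hence S1 is true.

S2: This is (¬(¬H → G) ↓ ¬D) → ¬K.

¬H = ¬T = F
¬H → G = F → F = T
¬(¬H → G) = ¬T = F
¬D = ¬F = T
¬(¬H → G) ↓ ¬D = F ↓ T = F
¬K = ¬T = F
(¬(¬H → G) ↓ ¬D) → ¬K = F → F = T
So S2 is true.

S1 true; S2 true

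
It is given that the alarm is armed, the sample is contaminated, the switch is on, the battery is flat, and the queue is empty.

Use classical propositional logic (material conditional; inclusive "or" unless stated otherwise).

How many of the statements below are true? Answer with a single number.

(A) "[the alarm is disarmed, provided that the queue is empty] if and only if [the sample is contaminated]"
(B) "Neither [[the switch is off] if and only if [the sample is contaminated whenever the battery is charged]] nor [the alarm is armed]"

0

Let U = "the queue is empty" (True), P = "the alarm is armed" (True), Q = "the sample is contaminated" (True), R = "the switch is on" (True), S = "the battery is charged" (False).

(A): Parsed as (U -> not P) iff Q

not P = not True = False
U -> not P = True -> False = False
(U -> not P) iff Q = False iff True = False
Hence (A) is false.

(B): In symbols: (not R iff (S -> Q)) nor P

not R = not True = False
S -> Q = False -> True = True
not R iff (S -> Q) = False iff True = False
(not R iff (S -> Q)) nor P = False nor True = False
Thus (B) is false.

0 of the 2 statements are true (none).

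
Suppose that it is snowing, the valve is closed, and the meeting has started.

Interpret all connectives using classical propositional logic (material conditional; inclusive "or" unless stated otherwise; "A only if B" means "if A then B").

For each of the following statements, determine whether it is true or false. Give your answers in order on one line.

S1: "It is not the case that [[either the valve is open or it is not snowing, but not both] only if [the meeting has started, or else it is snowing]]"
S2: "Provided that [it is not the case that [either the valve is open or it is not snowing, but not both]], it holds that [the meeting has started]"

S1 false / S2 true

Let K = "the valve is open" (False), L = "it is snowing" (True), N = "the meeting has started" (True).

S1: Formalization: not ((K xor not L) -> (N or L))

not L = not True = False
K xor not L = False xor False = False
N or L = True or True = True
(K xor not L) -> (N or L) = False -> True = True
not ((K xor not L) -> (N or L)) = not True = False
Thus S1 is false.

S2: In symbols: not (K xor not L) -> N

not L = not True = False
K xor not L = False xor False = False
not (K xor not L) = not False = True
not (K xor not L) -> N = True -> True = True
So S2 is true.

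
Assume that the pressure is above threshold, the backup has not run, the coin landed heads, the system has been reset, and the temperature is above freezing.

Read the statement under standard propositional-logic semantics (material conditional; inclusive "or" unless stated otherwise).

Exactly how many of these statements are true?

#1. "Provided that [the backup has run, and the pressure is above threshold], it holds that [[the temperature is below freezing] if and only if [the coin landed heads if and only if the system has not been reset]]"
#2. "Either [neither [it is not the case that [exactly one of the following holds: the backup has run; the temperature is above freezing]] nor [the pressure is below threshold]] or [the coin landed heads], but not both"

Let U = "the backup has run" (F), S = "the pressure is above threshold" (T), V = "the temperature is below freezing" (F), L = "the coin landed heads" (T), K = "the system has been reset" (T).

#1: This is (U ∧ S) → (V ↔ (L ↔ ¬K)).

U ∧ S = F ∧ T = F
¬K = ¬T = F
L ↔ ¬K = T ↔ F = F
V ↔ (L ↔ ¬K) = F ↔ F = T
(U ∧ S) → (V ↔ (L ↔ ¬K)) = F → T = T
So #1 is true.

#2: This is (¬(U ⊕ ¬V) ↓ ¬S) ⊕ L.

¬V = ¬F = T
U ⊕ ¬V = F ⊕ T = T
¬(U ⊕ ¬V) = ¬T = F
¬S = ¬T = F
¬(U ⊕ ¬V) ↓ ¬S = F ↓ F = T
(¬(U ⊕ ¬V) ↓ ¬S) ⊕ L = T ⊕ T = F
Hence #2 is false.

1 of the 2 statements is true.

1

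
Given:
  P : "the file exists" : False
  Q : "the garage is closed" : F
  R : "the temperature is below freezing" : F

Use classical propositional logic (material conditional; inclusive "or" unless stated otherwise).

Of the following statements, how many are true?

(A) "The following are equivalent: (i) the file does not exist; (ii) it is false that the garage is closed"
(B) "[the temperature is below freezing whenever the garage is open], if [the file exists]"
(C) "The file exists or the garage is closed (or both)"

2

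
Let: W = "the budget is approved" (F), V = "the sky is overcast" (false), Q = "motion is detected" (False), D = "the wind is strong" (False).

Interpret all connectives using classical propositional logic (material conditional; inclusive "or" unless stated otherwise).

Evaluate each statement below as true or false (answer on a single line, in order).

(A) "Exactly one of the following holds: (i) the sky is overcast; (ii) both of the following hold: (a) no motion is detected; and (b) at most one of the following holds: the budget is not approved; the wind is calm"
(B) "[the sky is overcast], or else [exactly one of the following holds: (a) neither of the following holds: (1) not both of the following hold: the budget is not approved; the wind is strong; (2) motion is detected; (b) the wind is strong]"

(A) False, (B) False

(A): Formalization: V xor (~Q & (~W nand ~D))

~Q = ~F = T
~W = ~F = T
~D = ~F = T
~W nand ~D = T nand T = F
~Q & (~W nand ~D) = T & F = F
V xor (~Q & (~W nand ~D)) = F xor F = F
Hence (A) is false.

(B): Parsed as V | (((~W nand D) nor Q) xor D)

~W = ~F = T
~W nand D = T nand F = T
(~W nand D) nor Q = T nor F = F
((~W nand D) nor Q) xor D = F xor F = F
V | (((~W nand D) nor Q) xor D) = F | F = F
Thus (B) is false.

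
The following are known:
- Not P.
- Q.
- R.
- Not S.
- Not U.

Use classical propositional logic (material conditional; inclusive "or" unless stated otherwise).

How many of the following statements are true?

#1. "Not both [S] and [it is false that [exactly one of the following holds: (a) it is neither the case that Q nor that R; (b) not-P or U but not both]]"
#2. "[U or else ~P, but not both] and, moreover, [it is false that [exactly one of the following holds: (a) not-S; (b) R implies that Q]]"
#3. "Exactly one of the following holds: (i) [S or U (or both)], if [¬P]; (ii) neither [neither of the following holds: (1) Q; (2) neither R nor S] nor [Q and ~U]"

2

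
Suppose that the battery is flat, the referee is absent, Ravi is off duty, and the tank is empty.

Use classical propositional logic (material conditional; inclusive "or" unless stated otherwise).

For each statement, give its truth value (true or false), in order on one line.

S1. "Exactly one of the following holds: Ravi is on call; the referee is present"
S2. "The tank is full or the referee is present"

S1 False, S2 False

Let D = "Ravi is on call" (F), K = "the referee is present" (F), N = "the tank is full" (F).

S1: Parsed as D xor K

D xor K = F xor F = F
Thus S1 is false.

S2: Parsed as N | K

N | K = F | F = F
So S2 is false.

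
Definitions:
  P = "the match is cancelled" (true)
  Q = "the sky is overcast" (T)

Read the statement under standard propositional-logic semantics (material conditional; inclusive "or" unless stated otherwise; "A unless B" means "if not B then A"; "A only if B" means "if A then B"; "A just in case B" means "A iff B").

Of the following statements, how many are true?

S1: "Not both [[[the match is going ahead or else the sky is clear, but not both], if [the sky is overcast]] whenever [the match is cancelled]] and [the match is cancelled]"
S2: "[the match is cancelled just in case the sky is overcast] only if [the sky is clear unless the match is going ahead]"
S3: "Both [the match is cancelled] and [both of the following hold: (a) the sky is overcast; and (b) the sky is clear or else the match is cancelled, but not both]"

2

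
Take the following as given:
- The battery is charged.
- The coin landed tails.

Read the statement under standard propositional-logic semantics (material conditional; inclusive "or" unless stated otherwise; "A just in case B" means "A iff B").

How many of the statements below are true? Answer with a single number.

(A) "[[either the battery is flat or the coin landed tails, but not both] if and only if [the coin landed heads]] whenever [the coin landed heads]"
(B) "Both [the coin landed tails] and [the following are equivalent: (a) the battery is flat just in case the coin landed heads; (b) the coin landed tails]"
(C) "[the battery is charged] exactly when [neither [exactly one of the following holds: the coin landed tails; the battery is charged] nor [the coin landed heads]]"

3

Let Q = "the coin landed heads" (False), P = "the battery is charged" (True).

(A): Parsed as Q -> ((not P xor not Q) iff Q)

not P = not True = False
not Q = not False = True
not P xor not Q = False xor True = True
(not P xor not Q) iff Q = True iff False = False
Q -> ((not P xor not Q) iff Q) = False -> False = True
So (A) is true.

(B): In symbols: not Q and ((not P iff Q) iff not Q)

not Q = not False = True
not P = not True = False
not P iff Q = False iff False = True
not Q = not False = True
(not P iff Q) iff not Q = True iff True = True
not Q and ((not P iff Q) iff not Q) = True and True = True
So (B) is true.

(C): This is P iff ((not Q xor P) nor Q).

not Q = not False = True
not Q xor P = True xor True = False
(not Q xor P) nor Q = False nor False = True
P iff ((not Q xor P) nor Q) = True iff True = True
Thus (C) is true.

3 of the 3 statements are true.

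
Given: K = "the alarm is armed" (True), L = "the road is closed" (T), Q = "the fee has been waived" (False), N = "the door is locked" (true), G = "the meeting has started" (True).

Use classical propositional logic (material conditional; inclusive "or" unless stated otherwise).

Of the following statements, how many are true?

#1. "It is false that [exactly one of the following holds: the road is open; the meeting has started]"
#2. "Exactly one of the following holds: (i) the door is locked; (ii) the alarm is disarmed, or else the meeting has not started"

1

#1: Parsed as not (not L xor G)

not L = not True = False
not L xor G = False xor True = True
not (not L xor G) = not True = False
Thus #1 is false.

#2: Formalization: N xor (not K or not G)

not K = not True = False
not G = not True = False
not K or not G = False or False = False
N xor (not K or not G) = True xor False = True
Hence #2 is true.

Count: 1.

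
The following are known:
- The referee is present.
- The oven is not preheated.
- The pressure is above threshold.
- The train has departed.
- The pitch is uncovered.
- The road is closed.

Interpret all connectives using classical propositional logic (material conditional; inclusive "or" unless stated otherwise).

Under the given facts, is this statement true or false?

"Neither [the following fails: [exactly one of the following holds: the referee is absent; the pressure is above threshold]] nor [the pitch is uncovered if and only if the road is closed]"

False

Let P = "the referee is present" (True), R = "the pressure is above threshold" (True), U = "the pitch is covered" (False), V = "the road is closed" (True).
Formalization: not (not P xor R) nor (not U iff V)

not P = not True = False
not P xor R = False xor True = True
not (not P xor R) = not True = False
not U = not False = True
not U iff V = True iff True = True
not (not P xor R) nor (not U iff V) = False nor True = False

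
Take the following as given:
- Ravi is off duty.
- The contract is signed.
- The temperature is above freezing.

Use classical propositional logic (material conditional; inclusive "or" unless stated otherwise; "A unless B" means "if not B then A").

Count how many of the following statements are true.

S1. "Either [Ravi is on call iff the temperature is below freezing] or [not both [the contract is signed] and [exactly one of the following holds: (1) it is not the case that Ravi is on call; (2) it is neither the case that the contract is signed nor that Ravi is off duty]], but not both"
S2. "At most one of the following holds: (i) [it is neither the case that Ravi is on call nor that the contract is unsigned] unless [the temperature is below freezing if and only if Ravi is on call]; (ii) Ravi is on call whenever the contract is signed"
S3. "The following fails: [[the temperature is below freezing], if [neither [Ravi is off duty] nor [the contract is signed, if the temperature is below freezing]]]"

2

Let P = "Ravi is on call" (F), R = "the temperature is below freezing" (F), Q = "the contract is signed" (T).

S1: Parsed as (P ↔ R) ⊕ (Q ↑ (¬P ⊕ (Q ↓ ¬P)))

P ↔ R = F ↔ F = T
¬P = ¬F = T
¬P = ¬F = T
Q ↓ ¬P = T ↓ T = F
¬P ⊕ (Q ↓ ¬P) = T ⊕ F = T
Q ↑ (¬P ⊕ (Q ↓ ¬P)) = T ↑ T = F
(P ↔ R) ⊕ (Q ↑ (¬P ⊕ (Q ↓ ¬P))) = T ⊕ F = T
Hence S1 is true.

S2: In symbols: ((P ↓ ¬Q) ∨ (R ↔ P)) ↑ (Q → P)

¬Q = ¬T = F
P ↓ ¬Q = F ↓ F = T
R ↔ P = F ↔ F = T
(P ↓ ¬Q) ∨ (R ↔ P) = T ∨ T = T
Q → P = T → F = F
((P ↓ ¬Q) ∨ (R ↔ P)) ↑ (Q → P) = T ↑ F = T
Hence S2 is true.

S3: Formalization: ¬((¬P ↓ (R → Q)) → R)

¬P = ¬F = T
R → Q = F → T = T
¬P ↓ (R → Q) = T ↓ T = F
(¬P ↓ (R → Q)) → R = F → F = T
¬((¬P ↓ (R → Q)) → R) = ¬T = F
So S3 is false.

True statements: 2 (S1, S2).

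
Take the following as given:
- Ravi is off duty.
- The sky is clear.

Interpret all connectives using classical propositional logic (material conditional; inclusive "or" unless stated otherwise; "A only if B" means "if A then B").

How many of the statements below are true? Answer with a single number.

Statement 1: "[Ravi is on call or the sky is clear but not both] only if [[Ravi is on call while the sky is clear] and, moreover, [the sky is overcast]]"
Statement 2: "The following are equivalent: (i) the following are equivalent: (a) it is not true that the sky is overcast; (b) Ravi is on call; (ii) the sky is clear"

0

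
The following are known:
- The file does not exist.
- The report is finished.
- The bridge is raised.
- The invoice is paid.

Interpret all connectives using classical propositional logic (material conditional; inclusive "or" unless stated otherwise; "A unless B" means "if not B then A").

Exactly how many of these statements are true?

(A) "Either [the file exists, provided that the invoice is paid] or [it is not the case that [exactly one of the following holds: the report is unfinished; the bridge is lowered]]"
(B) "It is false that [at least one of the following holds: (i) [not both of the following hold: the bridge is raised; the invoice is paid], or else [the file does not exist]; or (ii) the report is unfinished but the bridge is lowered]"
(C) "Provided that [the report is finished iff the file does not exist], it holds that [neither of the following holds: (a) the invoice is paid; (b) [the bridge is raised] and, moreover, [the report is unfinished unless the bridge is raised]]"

Let S = "the invoice is paid" (True), P = "the file exists" (False), Q = "the report is finished" (True), R = "the bridge is raised" (True).

(A): This is (S -> P) or not (not Q xor not R).

S -> P = True -> False = False
not Q = not True = False
not R = not True = False
not Q xor not R = False xor False = False
not (not Q xor not R) = not False = True
(S -> P) or not (not Q xor not R) = False or True = True
So (A) is true.

(B): In symbols: not (((R nand S) or not P) or (not Q and not R))

R nand S = True nand True = False
not P = not False = True
(R nand S) or not P = False or True = True
not Q = not True = False
not R = not True = False
not Q and not R = False and False = False
((R nand S) or not P) or (not Q and not R) = True or False = True
not (((R nand S) or not P) or (not Q and not R)) = not True = False
Thus (B) is false.

(C): Parsed as (Q iff not P) -> (S nor (R and (not Q or R)))

not P = not False = True
Q iff not P = True iff True = True
not Q = not True = False
not Q or R = False or True = True
R and (not Q or R) = True and True = True
S nor (R and (not Q or R)) = True nor True = False
(Q iff not P) -> (S nor (R and (not Q or R))) = True -> False = False
Hence (C) is false.

True statements: 1.

1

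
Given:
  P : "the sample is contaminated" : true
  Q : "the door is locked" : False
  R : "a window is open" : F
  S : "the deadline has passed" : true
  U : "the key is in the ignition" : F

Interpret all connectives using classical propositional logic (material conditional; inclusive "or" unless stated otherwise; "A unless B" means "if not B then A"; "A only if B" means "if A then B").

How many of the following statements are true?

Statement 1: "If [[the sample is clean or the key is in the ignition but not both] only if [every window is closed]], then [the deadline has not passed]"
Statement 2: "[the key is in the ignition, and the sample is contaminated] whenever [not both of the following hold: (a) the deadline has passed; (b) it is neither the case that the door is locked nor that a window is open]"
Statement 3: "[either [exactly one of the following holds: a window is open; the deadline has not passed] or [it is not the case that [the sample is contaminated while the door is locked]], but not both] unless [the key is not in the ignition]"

Statement 1: In symbols: ((not P xor U) -> not R) -> not S

not P = not True = False
not P xor U = False xor False = False
not R = not False = True
(not P xor U) -> not R = False -> True = True
not S = not True = False
((not P xor U) -> not R) -> not S = True -> False = False
So Statement 1 is false.

Statement 2: This is (S nand (Q nor R)) -> (U and P).

Q nor R = False nor False = True
S nand (Q nor R) = True nand True = False
U and P = False and True = False
(S nand (Q nor R)) -> (U and P) = False -> False = True
Thus Statement 2 is true.

Statement 3: This is ((R xor not S) xor not (P and Q)) or not U.

not S = not True = False
R xor not S = False xor False = False
P and Q = True and False = False
not (P and Q) = not False = True
(R xor not S) xor not (P and Q) = False xor True = True
not U = not False = True
((R xor not S) xor not (P and Q)) or not U = True or True = True
Hence Statement 3 is true.

True statements: 2.

2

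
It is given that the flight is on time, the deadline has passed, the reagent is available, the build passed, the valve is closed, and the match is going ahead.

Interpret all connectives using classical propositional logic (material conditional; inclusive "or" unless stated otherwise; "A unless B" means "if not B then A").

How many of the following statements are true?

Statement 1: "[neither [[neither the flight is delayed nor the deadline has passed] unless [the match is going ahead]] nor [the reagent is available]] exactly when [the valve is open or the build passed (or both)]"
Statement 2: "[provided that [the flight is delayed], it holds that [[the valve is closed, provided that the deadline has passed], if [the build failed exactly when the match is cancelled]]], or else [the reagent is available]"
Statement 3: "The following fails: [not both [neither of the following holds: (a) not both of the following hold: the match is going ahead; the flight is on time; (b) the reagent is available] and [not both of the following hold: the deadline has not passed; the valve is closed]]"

Let M = "the flight is delayed" (F), P = "the deadline has passed" (T), K = "the match is cancelled" (F), D = "the reagent is available" (T), H = "the valve is open" (F), S = "the build passed" (T).

Statement 1: Parsed as (((M nor P) | ~K) nor D) <-> (H | S)

M nor P = F nor T = F
~K = ~F = T
(M nor P) | ~K = F | T = T
((M nor P) | ~K) nor D = T nor T = F
H | S = F | T = T
(((M nor P) | ~K) nor D) <-> (H | S) = F <-> T = F
Hence Statement 1 is false.

Statement 2: Parsed as (M -> ((~S <-> K) -> (P -> ~H))) | D

~S = ~T = F
~S <-> K = F <-> F = T
~H = ~F = T
P -> ~H = T -> T = T
(~S <-> K) -> (P -> ~H) = T -> T = T
M -> ((~S <-> K) -> (P -> ~H)) = F -> T = T
(M -> ((~S <-> K) -> (P -> ~H))) | D = T | T = T
Thus Statement 2 is true.

Statement 3: In symbols: ~(((~K nand ~M) nor D) nand (~P nand ~H))

~K = ~F = T
~M = ~F = T
~K nand ~M = T nand T = F
(~K nand ~M) nor D = F nor T = F
~P = ~T = F
~H = ~F = T
~P nand ~H = F nand T = T
((~K nand ~M) nor D) nand (~P nand ~H) = F nand T = T
~(((~K nand ~M) nor D) nand (~P nand ~H)) = ~T = F
Hence Statement 3 is false.

True statements: 1 (Statement 2).

1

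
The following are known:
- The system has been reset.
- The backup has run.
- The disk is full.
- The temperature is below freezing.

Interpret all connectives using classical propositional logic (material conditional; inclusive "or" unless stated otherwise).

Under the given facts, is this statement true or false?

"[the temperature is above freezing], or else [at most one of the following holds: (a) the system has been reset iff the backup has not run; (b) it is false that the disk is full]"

true

Let G = "the temperature is below freezing" (T), V = "the system has been reset" (T), N = "the backup has run" (T), R = "the disk is full" (T).
Formalization: ¬G ∨ ((V ↔ ¬N) ↑ ¬R)

¬G = ¬T = F
¬N = ¬T = F
V ↔ ¬N = T ↔ F = F
¬R = ¬T = F
(V ↔ ¬N) ↑ ¬R = F ↑ F = T
¬G ∨ ((V ↔ ¬N) ↑ ¬R) = F ∨ T = T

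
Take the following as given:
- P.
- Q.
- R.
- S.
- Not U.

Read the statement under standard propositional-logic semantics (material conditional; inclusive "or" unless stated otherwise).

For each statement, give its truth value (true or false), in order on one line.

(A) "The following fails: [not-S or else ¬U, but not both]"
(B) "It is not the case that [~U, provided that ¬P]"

(A) false; (B) false

(A): This is ¬(¬S ⊕ ¬U).

¬S = ¬T = F
¬U = ¬F = T
¬S ⊕ ¬U = F ⊕ T = T
¬(¬S ⊕ ¬U) = ¬T = F
So (A) is false.

(B): In symbols: ¬(¬P → ¬U)

¬P = ¬T = F
¬U = ¬F = T
¬P → ¬U = F → T = T
¬(¬P → ¬U) = ¬T = F
Thus (B) is false.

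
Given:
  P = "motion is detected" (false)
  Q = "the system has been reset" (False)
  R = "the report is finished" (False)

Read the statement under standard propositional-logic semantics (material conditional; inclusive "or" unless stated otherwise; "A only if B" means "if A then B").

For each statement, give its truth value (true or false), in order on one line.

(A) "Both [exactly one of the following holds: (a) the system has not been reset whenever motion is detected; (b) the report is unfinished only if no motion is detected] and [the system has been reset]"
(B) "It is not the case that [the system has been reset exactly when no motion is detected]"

(A): Parsed as ((P -> ~Q) xor (~R -> ~P)) & Q

~Q = ~F = T
P -> ~Q = F -> T = T
~R = ~F = T
~P = ~F = T
~R -> ~P = T -> T = T
(P -> ~Q) xor (~R -> ~P) = T xor T = F
((P -> ~Q) xor (~R -> ~P)) & Q = F & F = F
Thus (A) is false.

(B): In symbols: ~(Q <-> ~P)

~P = ~F = T
Q <-> ~P = F <-> T = F
~(Q <-> ~P) = ~F = T
Hence (B) is true.

(A) false, (B) true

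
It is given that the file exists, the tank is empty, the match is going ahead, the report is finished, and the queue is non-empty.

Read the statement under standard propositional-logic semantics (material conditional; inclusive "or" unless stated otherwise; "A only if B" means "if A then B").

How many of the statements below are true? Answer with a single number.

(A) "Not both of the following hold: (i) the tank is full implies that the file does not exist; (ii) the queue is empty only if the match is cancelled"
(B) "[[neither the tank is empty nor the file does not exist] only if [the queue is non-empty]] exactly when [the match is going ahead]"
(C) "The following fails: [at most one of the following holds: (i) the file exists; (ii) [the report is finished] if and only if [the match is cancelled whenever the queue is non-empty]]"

1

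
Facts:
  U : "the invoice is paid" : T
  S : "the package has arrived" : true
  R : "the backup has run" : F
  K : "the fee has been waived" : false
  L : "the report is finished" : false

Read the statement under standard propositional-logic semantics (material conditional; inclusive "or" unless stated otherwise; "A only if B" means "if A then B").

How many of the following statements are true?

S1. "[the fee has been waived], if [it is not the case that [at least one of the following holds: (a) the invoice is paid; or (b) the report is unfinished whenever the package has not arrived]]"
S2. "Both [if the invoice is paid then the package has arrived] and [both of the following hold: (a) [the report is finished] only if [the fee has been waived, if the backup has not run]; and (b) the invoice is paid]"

2

S1: In symbols: ¬(U ∨ (¬S → ¬L)) → K

¬S = ¬T = F
¬L = ¬F = T
¬S → ¬L = F → T = T
U ∨ (¬S → ¬L) = T ∨ T = T
¬(U ∨ (¬S → ¬L)) = ¬T = F
¬(U ∨ (¬S → ¬L)) → K = F → F = T
Hence S1 is true.

S2: In symbols: (U → S) ∧ ((L → (¬R → K)) ∧ U)

U → S = T → T = T
¬R = ¬F = T
¬R → K = T → F = F
L → (¬R → K) = F → F = T
(L → (¬R → K)) ∧ U = T ∧ T = T
(U → S) ∧ ((L → (¬R → K)) ∧ U) = T ∧ T = T
Hence S2 is true.

Count: 2.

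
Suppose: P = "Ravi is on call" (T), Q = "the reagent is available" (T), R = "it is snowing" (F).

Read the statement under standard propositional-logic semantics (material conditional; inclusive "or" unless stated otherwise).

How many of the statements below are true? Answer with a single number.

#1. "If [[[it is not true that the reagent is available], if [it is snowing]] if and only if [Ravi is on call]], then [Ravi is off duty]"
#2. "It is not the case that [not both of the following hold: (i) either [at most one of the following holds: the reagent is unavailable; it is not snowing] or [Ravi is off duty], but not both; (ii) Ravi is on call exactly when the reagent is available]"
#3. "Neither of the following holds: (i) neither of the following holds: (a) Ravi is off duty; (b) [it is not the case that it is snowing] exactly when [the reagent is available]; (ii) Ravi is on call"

#1: This is ((R -> not Q) iff P) -> not P.

not Q = not True = False
R -> not Q = False -> False = True
(R -> not Q) iff P = True iff True = True
not P = not True = False
((R -> not Q) iff P) -> not P = True -> False = False
So #1 is false.

#2: Parsed as not (((not Q nand not R) xor not P) nand (P iff Q))

not Q = not True = False
not R = not False = True
not Q nand not R = False nand True = True
not P = not True = False
(not Q nand not R) xor not P = True xor False = True
P iff Q = True iff True = True
((not Q nand not R) xor not P) nand (P iff Q) = True nand True = False
not (((not Q nand not R) xor not P) nand (P iff Q)) = not False = True
So #2 is true.

#3: This is (not P nor (not R iff Q)) nor P.

not P = not True = False
not R = not False = True
not R iff Q = True iff True = True
not P nor (not R iff Q) = False nor True = False
(not P nor (not R iff Q)) nor P = False nor True = False
So #3 is false.

Count: 1.

1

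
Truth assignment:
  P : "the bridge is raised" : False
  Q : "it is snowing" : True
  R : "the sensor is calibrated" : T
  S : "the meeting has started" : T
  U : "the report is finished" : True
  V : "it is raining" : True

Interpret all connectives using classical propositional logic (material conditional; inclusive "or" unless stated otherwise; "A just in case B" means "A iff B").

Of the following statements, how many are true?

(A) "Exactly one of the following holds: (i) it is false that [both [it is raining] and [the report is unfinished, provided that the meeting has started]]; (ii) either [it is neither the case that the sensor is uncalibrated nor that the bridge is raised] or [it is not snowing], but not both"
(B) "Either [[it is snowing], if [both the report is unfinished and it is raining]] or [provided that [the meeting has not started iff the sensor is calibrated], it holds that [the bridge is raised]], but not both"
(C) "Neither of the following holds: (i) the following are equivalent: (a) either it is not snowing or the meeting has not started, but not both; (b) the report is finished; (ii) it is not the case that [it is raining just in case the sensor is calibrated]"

(A): Formalization: not (V and (S -> not U)) xor ((not R nor P) xor not Q)

not U = not True = False
S -> not U = True -> False = False
V and (S -> not U) = True and False = False
not (V and (S -> not U)) = not False = True
not R = not True = False
not R nor P = False nor False = True
not Q = not True = False
(not R nor P) xor not Q = True xor False = True
not (V and (S -> not U)) xor ((not R nor P) xor not Q) = True xor True = False
So (A) is false.

(B): This is ((not U and V) -> Q) xor ((not S iff R) -> P).

not U = not True = False
not U and V = False and True = False
(not U and V) -> Q = False -> True = True
not S = not True = False
not S iff R = False iff True = False
(not S iff R) -> P = False -> False = True
((not U and V) -> Q) xor ((not S iff R) -> P) = True xor True = False
Hence (B) is false.

(C): This is ((not Q xor not S) iff U) nor not (V iff R).

not Q = not True = False
not S = not True = False
not Q xor not S = False xor False = False
(not Q xor not S) iff U = False iff True = False
V iff R = True iff True = True
not (V iff R) = not True = False
((not Q xor not S) iff U) nor not (V iff R) = False nor False = True
Thus (C) is true.

True statements: 1.

1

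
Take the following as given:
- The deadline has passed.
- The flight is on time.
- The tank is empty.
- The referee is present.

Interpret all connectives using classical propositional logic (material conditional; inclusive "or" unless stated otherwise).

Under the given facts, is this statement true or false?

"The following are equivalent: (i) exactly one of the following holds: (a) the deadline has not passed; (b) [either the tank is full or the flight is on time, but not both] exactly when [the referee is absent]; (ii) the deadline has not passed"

Let P = "the deadline has passed" (T), R = "the tank is full" (F), Q = "the flight is delayed" (F), S = "the referee is present" (T).
This is (~P xor ((R xor ~Q) <-> ~S)) <-> ~P.

~P = ~T = F
~Q = ~F = T
R xor ~Q = F xor T = T
~S = ~T = F
(R xor ~Q) <-> ~S = T <-> F = F
~P xor ((R xor ~Q) <-> ~S) = F xor F = F
~P = ~T = F
(~P xor ((R xor ~Q) <-> ~S)) <-> ~P = F <-> F = T

true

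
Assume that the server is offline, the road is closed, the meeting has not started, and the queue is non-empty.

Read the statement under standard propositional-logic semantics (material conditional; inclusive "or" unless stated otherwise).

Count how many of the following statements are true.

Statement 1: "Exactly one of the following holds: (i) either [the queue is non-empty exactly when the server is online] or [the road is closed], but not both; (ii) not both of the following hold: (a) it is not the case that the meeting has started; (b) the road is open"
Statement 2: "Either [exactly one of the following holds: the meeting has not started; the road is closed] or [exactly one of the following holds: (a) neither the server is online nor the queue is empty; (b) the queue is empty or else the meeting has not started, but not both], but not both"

Let M = "the queue is empty" (F), N = "the server is online" (F), U = "the road is closed" (T), V = "the meeting has started" (F).

Statement 1: Formalization: ((~M <-> N) xor U) xor (~V nand ~U)

~M = ~F = T
~M <-> N = T <-> F = F
(~M <-> N) xor U = F xor T = T
~V = ~F = T
~U = ~T = F
~V nand ~U = T nand F = T
((~M <-> N) xor U) xor (~V nand ~U) = T xor T = F
So Statement 1 is false.

Statement 2: Parsed as (~V xor U) xor ((N nor M) xor (M xor ~V))

~V = ~F = T
~V xor U = T xor T = F
N nor M = F nor F = T
~V = ~F = T
M xor ~V = F xor T = T
(N nor M) xor (M xor ~V) = T xor T = F
(~V xor U) xor ((N nor M) xor (M xor ~V)) = F xor F = F
Hence Statement 2 is false.

0 of the 2 statements are true (none).

0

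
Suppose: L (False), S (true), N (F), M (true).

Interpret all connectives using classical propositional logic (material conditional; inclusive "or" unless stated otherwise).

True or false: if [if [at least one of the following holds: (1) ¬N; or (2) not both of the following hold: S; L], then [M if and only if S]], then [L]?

false

Values: N=False, S=True, L=False, M=True.
Formalization: ((not N or (S nand L)) -> (M iff S)) -> L

not N = not False = True
S nand L = True nand False = True
not N or (S nand L) = True or True = True
M iff S = True iff True = True
(not N or (S nand L)) -> (M iff S) = True -> True = True
((not N or (S nand L)) -> (M iff S)) -> L = True -> False = False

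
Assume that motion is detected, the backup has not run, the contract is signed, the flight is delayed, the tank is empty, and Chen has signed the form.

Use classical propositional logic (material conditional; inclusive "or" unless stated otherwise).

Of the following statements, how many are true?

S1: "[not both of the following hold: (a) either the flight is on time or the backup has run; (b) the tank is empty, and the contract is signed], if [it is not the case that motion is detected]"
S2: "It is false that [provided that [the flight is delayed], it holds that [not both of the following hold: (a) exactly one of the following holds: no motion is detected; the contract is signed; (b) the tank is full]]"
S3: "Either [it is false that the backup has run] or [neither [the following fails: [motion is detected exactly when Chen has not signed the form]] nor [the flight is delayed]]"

2

Let R = "motion is detected" (T), M = "the flight is delayed" (T), W = "the backup has run" (F), S = "the tank is full" (F), G = "the contract is signed" (T), Q = "Chen has signed the form" (T).

S1: This is ¬R → ((¬M ∨ W) ↑ (¬S ∧ G)).

¬R = ¬T = F
¬M = ¬T = F
¬M ∨ W = F ∨ F = F
¬S = ¬F = T
¬S ∧ G = T ∧ T = T
(¬M ∨ W) ↑ (¬S ∧ G) = F ↑ T = T
¬R → ((¬M ∨ W) ↑ (¬S ∧ G)) = F → T = T
Hence S1 is true.

S2: In symbols: ¬(M → ((¬R ⊕ G) ↑ S))

¬R = ¬T = F
¬R ⊕ G = F ⊕ T = T
(¬R ⊕ G) ↑ S = T ↑ F = T
M → ((¬R ⊕ G) ↑ S) = T → T = T
¬(M → ((¬R ⊕ G) ↑ S)) = ¬T = F
So S2 is false.

S3: Parsed as ¬W ∨ (¬(R ↔ ¬Q) ↓ M)

¬W = ¬F = T
¬Q = ¬T = F
R ↔ ¬Q = T ↔ F = F
¬(R ↔ ¬Q) = ¬F = T
¬(R ↔ ¬Q) ↓ M = T ↓ T = F
¬W ∨ (¬(R ↔ ¬Q) ↓ M) = T ∨ F = T
So S3 is true.

2 of the 3 statements are true (S1, S3).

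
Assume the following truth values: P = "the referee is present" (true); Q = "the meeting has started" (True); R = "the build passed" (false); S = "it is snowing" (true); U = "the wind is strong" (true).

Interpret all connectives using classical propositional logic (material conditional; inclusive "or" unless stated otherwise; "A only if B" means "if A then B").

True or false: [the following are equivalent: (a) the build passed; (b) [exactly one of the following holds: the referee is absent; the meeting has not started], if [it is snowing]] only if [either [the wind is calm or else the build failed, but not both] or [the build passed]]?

This is (R <-> (S -> (~P xor ~Q))) -> ((~U xor ~R) | R).

~P = ~T = F
~Q = ~T = F
~P xor ~Q = F xor F = F
S -> (~P xor ~Q) = T -> F = F
R <-> (S -> (~P xor ~Q)) = F <-> F = T
~U = ~T = F
~R = ~F = T
~U xor ~R = F xor T = T
(~U xor ~R) | R = T | F = T
(R <-> (S -> (~P xor ~Q))) -> ((~U xor ~R) | R) = T -> T = T

The statement is true.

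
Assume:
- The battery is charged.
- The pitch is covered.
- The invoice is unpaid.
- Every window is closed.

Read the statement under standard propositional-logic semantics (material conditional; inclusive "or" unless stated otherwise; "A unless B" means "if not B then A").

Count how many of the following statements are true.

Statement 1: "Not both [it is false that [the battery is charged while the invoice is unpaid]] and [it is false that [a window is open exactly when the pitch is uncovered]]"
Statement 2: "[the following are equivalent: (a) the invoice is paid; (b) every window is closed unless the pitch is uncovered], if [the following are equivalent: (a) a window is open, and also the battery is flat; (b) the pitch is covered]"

Let W = "the battery is charged" (T), D = "the invoice is paid" (F), S = "a window is open" (F), H = "the pitch is covered" (T).

Statement 1: This is ¬(W ∧ ¬D) ↑ ¬(S ↔ ¬H).

¬D = ¬F = T
W ∧ ¬D = T ∧ T = T
¬(W ∧ ¬D) = ¬T = F
¬H = ¬T = F
S ↔ ¬H = F ↔ F = T
¬(S ↔ ¬H) = ¬T = F
¬(W ∧ ¬D) ↑ ¬(S ↔ ¬H) = F ↑ F = T
Hence Statement 1 is true.

Statement 2: Formalization: ((S ∧ ¬W) ↔ H) → (D ↔ (¬S ∨ ¬H))

¬W = ¬T = F
S ∧ ¬W = F ∧ F = F
(S ∧ ¬W) ↔ H = F ↔ T = F
¬S = ¬F = T
¬H = ¬T = F
¬S ∨ ¬H = T ∨ F = T
D ↔ (¬S ∨ ¬H) = F ↔ T = F
((S ∧ ¬W) ↔ H) → (D ↔ (¬S ∨ ¬H)) = F → F = T
Hence Statement 2 is true.

True statements: 2 (Statement 1, Statement 2).

2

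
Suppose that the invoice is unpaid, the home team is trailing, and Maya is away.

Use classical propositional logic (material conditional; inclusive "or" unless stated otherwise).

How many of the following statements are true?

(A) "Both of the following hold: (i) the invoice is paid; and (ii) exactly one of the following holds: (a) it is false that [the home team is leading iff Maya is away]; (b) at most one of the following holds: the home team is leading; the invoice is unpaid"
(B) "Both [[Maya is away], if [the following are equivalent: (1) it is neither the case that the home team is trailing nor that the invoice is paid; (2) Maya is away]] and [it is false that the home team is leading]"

1

Let U = "the invoice is paid" (F), R = "the home team is leading" (F), D = "Maya is at home" (F).

(A): Parsed as U & (~(R <-> ~D) xor (R nand ~U))

~D = ~F = T
R <-> ~D = F <-> T = F
~(R <-> ~D) = ~F = T
~U = ~F = T
R nand ~U = F nand T = T
~(R <-> ~D) xor (R nand ~U) = T xor T = F
U & (~(R <-> ~D) xor (R nand ~U)) = F & F = F
So (A) is false.

(B): Parsed as (((~R nor U) <-> ~D) -> ~D) & ~R

~R = ~F = T
~R nor U = T nor F = F
~D = ~F = T
(~R nor U) <-> ~D = F <-> T = F
~D = ~F = T
((~R nor U) <-> ~D) -> ~D = F -> T = T
~R = ~F = T
(((~R nor U) <-> ~D) -> ~D) & ~R = T & T = T
Thus (B) is true.

1 of the 2 statements is true ((B)).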